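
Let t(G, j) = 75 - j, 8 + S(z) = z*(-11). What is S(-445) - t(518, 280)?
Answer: 5092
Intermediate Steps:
S(z) = -8 - 11*z (S(z) = -8 + z*(-11) = -8 - 11*z)
S(-445) - t(518, 280) = (-8 - 11*(-445)) - (75 - 1*280) = (-8 + 4895) - (75 - 280) = 4887 - 1*(-205) = 4887 + 205 = 5092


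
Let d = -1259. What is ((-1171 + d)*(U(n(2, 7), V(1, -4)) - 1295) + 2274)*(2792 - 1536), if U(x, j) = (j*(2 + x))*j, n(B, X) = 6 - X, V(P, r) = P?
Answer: 3952247664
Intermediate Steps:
U(x, j) = j²*(2 + x)
((-1171 + d)*(U(n(2, 7), V(1, -4)) - 1295) + 2274)*(2792 - 1536) = ((-1171 - 1259)*(1²*(2 + (6 - 1*7)) - 1295) + 2274)*(2792 - 1536) = (-2430*(1*(2 + (6 - 7)) - 1295) + 2274)*1256 = (-2430*(1*(2 - 1) - 1295) + 2274)*1256 = (-2430*(1*1 - 1295) + 2274)*1256 = (-2430*(1 - 1295) + 2274)*1256 = (-2430*(-1294) + 2274)*1256 = (3144420 + 2274)*1256 = 3146694*1256 = 3952247664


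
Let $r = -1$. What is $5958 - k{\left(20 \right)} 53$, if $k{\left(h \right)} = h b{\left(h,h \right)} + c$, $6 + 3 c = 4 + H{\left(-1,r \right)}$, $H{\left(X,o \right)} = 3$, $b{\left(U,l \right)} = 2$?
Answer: $\frac{11461}{3} \approx 3820.3$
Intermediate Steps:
$c = \frac{1}{3}$ ($c = -2 + \frac{4 + 3}{3} = -2 + \frac{1}{3} \cdot 7 = -2 + \frac{7}{3} = \frac{1}{3} \approx 0.33333$)
$k{\left(h \right)} = \frac{1}{3} + 2 h$ ($k{\left(h \right)} = h 2 + \frac{1}{3} = 2 h + \frac{1}{3} = \frac{1}{3} + 2 h$)
$5958 - k{\left(20 \right)} 53 = 5958 - \left(\frac{1}{3} + 2 \cdot 20\right) 53 = 5958 - \left(\frac{1}{3} + 40\right) 53 = 5958 - \frac{121}{3} \cdot 53 = 5958 - \frac{6413}{3} = \frac{11461}{3}$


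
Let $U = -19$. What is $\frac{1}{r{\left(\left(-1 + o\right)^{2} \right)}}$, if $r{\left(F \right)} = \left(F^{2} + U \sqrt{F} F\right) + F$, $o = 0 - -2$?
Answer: $- \frac{1}{17} \approx -0.058824$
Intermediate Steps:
$o = 2$ ($o = 0 + 2 = 2$)
$r{\left(F \right)} = F + F^{2} - 19 F^{\frac{3}{2}}$ ($r{\left(F \right)} = \left(F^{2} + - 19 \sqrt{F} F\right) + F = \left(F^{2} - 19 F^{\frac{3}{2}}\right) + F = F + F^{2} - 19 F^{\frac{3}{2}}$)
$\frac{1}{r{\left(\left(-1 + o\right)^{2} \right)}} = \frac{1}{\left(-1 + 2\right)^{2} + \left(\left(-1 + 2\right)^{2}\right)^{2} - 19 \left(\left(-1 + 2\right)^{2}\right)^{\frac{3}{2}}} = \frac{1}{1^{2} + \left(1^{2}\right)^{2} - 19 \left(1^{2}\right)^{\frac{3}{2}}} = \frac{1}{1 + 1^{2} - 19 \cdot 1^{\frac{3}{2}}} = \frac{1}{1 + 1 - 19} = \frac{1}{-17} = - \frac{1}{17}$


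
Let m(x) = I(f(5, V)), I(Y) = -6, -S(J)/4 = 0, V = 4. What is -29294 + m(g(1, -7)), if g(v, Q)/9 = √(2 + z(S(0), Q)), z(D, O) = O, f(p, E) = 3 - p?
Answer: -29300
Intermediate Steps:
S(J) = 0 (S(J) = -4*0 = 0)
g(v, Q) = 9*√(2 + Q)
m(x) = -6
-29294 + m(g(1, -7)) = -29294 - 6 = -29300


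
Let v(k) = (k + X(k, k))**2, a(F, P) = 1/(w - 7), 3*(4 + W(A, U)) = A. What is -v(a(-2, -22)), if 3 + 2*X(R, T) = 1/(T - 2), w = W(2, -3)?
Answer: -13675204/4060225 ≈ -3.3681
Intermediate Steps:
W(A, U) = -4 + A/3
w = -10/3 (w = -4 + (1/3)*2 = -4 + 2/3 = -10/3 ≈ -3.3333)
X(R, T) = -3/2 + 1/(2*(-2 + T)) (X(R, T) = -3/2 + 1/(2*(T - 2)) = -3/2 + 1/(2*(-2 + T)))
a(F, P) = -3/31 (a(F, P) = 1/(-10/3 - 7) = 1/(-31/3) = -3/31)
v(k) = (k + (7 - 3*k)/(2*(-2 + k)))**2
-v(a(-2, -22)) = -(7 - 7*(-3/31) + 2*(-3/31)**2)**2/(4*(-2 - 3/31)**2) = -(7 + 21/31 + 2*(9/961))**2/(4*(-65/31)**2) = -961*(7 + 21/31 + 18/961)**2/(4*4225) = -961*(7396/961)**2/(4*4225) = -961*54700816/(4*4225*923521) = -1*13675204/4060225 = -13675204/4060225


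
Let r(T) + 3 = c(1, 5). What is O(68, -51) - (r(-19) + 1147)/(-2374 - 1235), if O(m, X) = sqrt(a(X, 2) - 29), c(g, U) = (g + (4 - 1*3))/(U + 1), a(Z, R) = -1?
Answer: 3433/10827 + I*sqrt(30) ≈ 0.31708 + 5.4772*I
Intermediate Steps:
c(g, U) = (1 + g)/(1 + U) (c(g, U) = (g + (4 - 3))/(1 + U) = (g + 1)/(1 + U) = (1 + g)/(1 + U))
O(m, X) = I*sqrt(30) (O(m, X) = sqrt(-1 - 29) = sqrt(-30) = I*sqrt(30))
r(T) = -8/3 (r(T) = -3 + (1 + 1)/(1 + 5) = -3 + 2/6 = -3 + (1/6)*2 = -3 + 1/3 = -8/3)
O(68, -51) - (r(-19) + 1147)/(-2374 - 1235) = I*sqrt(30) - (-8/3 + 1147)/(-2374 - 1235) = I*sqrt(30) - 3433/(3*(-3609)) = I*sqrt(30) - 3433*(-1)/(3*3609) = I*sqrt(30) - 1*(-3433/10827) = I*sqrt(30) + 3433/10827 = 3433/10827 + I*sqrt(30)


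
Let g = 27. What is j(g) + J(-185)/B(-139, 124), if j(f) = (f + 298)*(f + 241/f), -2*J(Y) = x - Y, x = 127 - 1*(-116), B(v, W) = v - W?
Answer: 82916528/7101 ≈ 11677.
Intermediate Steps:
x = 243 (x = 127 + 116 = 243)
J(Y) = -243/2 + Y/2 (J(Y) = -(243 - Y)/2 = -243/2 + Y/2)
j(f) = (298 + f)*(f + 241/f)
j(g) + J(-185)/B(-139, 124) = (241 + 27² + 298*27 + 71818/27) + (-243/2 + (½)*(-185))/(-139 - 1*124) = (241 + 729 + 8046 + 71818*(1/27)) + (-243/2 - 185/2)/(-139 - 124) = (241 + 729 + 8046 + 71818/27) - 214/(-263) = 315250/27 - 214*(-1/263) = 315250/27 + 214/263 = 82916528/7101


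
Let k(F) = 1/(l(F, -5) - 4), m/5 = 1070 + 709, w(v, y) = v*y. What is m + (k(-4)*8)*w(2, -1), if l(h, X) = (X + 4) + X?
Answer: 44483/5 ≈ 8896.6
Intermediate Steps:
m = 8895 (m = 5*(1070 + 709) = 5*1779 = 8895)
l(h, X) = 4 + 2*X (l(h, X) = (4 + X) + X = 4 + 2*X)
k(F) = -⅒ (k(F) = 1/((4 + 2*(-5)) - 4) = 1/((4 - 10) - 4) = 1/(-6 - 4) = 1/(-10) = -⅒)
m + (k(-4)*8)*w(2, -1) = 8895 + (-⅒*8)*(2*(-1)) = 8895 - ⅘*(-2) = 8895 + 8/5 = 44483/5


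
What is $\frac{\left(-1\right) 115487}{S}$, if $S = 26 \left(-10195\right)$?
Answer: $\frac{115487}{265070} \approx 0.43568$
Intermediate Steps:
$S = -265070$
$\frac{\left(-1\right) 115487}{S} = \frac{\left(-1\right) 115487}{-265070} = \left(-115487\right) \left(- \frac{1}{265070}\right) = \frac{115487}{265070}$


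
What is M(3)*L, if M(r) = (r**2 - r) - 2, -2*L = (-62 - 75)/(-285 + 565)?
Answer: 137/140 ≈ 0.97857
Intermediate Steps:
L = 137/560 (L = -(-62 - 75)/(2*(-285 + 565)) = -(-137)/(2*280) = -1/2*(-137/280) = 137/560 ≈ 0.24464)
M(r) = -2 + r**2 - r
M(3)*L = (-2 + 3**2 - 1*3)*(137/560) = (-2 + 9 - 3)*(137/560) = 4*(137/560) = 137/140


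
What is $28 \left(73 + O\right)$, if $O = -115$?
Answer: $-1176$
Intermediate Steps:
$28 \left(73 + O\right) = 28 \left(73 - 115\right) = 28 \left(-42\right) = -1176$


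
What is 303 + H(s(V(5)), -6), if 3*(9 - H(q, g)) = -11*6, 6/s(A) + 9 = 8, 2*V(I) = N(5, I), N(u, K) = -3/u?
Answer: 334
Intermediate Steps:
V(I) = -3/10 (V(I) = (-3/5)/2 = (-3*⅕)/2 = (½)*(-⅗) = -3/10)
s(A) = -6 (s(A) = 6/(-9 + 8) = 6/(-1) = 6*(-1) = -6)
H(q, g) = 31 (H(q, g) = 9 - (-11)*6/3 = 9 - ⅓*(-66) = 9 + 22 = 31)
303 + H(s(V(5)), -6) = 303 + 31 = 334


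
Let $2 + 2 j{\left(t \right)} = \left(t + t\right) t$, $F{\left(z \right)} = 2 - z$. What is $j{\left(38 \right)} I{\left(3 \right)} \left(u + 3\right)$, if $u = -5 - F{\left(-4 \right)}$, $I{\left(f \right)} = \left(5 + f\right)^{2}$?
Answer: $-738816$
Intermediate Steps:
$j{\left(t \right)} = -1 + t^{2}$ ($j{\left(t \right)} = -1 + \frac{\left(t + t\right) t}{2} = -1 + \frac{2 t t}{2} = -1 + \frac{2 t^{2}}{2} = -1 + t^{2}$)
$u = -11$ ($u = -5 - \left(2 - -4\right) = -5 - \left(2 + 4\right) = -5 - 6 = -11$)
$j{\left(38 \right)} I{\left(3 \right)} \left(u + 3\right) = \left(-1 + 38^{2}\right) \left(5 + 3\right)^{2} \left(-11 + 3\right) = \left(-1 + 1444\right) 8^{2} \left(-8\right) = 1443 \cdot 64 \left(-8\right) = 1443 \left(-512\right) = -738816$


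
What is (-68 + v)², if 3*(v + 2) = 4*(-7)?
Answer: 56644/9 ≈ 6293.8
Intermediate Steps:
v = -34/3 (v = -2 + (4*(-7))/3 = -2 + (⅓)*(-28) = -2 - 28/3 = -34/3 ≈ -11.333)
(-68 + v)² = (-68 - 34/3)² = (-238/3)² = 56644/9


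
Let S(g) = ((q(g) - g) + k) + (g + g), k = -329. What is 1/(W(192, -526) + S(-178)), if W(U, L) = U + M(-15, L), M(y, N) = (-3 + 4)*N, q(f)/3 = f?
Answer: -1/1375 ≈ -0.00072727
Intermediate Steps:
q(f) = 3*f
M(y, N) = N (M(y, N) = 1*N = N)
W(U, L) = L + U (W(U, L) = U + L = L + U)
S(g) = -329 + 4*g (S(g) = ((3*g - g) - 329) + (g + g) = (2*g - 329) + 2*g = (-329 + 2*g) + 2*g = -329 + 4*g)
1/(W(192, -526) + S(-178)) = 1/((-526 + 192) + (-329 + 4*(-178))) = 1/(-334 + (-329 - 712)) = 1/(-334 - 1041) = 1/(-1375) = -1/1375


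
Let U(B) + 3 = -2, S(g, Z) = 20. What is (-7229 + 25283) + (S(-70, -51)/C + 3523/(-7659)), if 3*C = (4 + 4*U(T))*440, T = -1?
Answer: 48671743199/2695968 ≈ 18054.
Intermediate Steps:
U(B) = -5 (U(B) = -3 - 2 = -5)
C = -7040/3 (C = ((4 + 4*(-5))*440)/3 = ((4 - 20)*440)/3 = (-16*440)/3 = (⅓)*(-7040) = -7040/3 ≈ -2346.7)
(-7229 + 25283) + (S(-70, -51)/C + 3523/(-7659)) = (-7229 + 25283) + (20/(-7040/3) + 3523/(-7659)) = 18054 + (20*(-3/7040) + 3523*(-1/7659)) = 18054 + (-3/352 - 3523/7659) = 18054 - 1263073/2695968 = 48671743199/2695968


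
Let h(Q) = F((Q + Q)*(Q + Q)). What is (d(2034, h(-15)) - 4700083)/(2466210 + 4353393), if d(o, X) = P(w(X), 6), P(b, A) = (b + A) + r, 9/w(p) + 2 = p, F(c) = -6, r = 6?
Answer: -5371511/7793832 ≈ -0.68920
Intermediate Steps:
w(p) = 9/(-2 + p)
h(Q) = -6
P(b, A) = 6 + A + b (P(b, A) = (b + A) + 6 = (A + b) + 6 = 6 + A + b)
d(o, X) = 12 + 9/(-2 + X) (d(o, X) = 6 + 6 + 9/(-2 + X) = 12 + 9/(-2 + X))
(d(2034, h(-15)) - 4700083)/(2466210 + 4353393) = (3*(-5 + 4*(-6))/(-2 - 6) - 4700083)/(2466210 + 4353393) = (3*(-5 - 24)/(-8) - 4700083)/6819603 = (3*(-⅛)*(-29) - 4700083)*(1/6819603) = (87/8 - 4700083)*(1/6819603) = -37600577/8*1/6819603 = -5371511/7793832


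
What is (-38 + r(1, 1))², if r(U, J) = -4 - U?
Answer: 1849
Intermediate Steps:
(-38 + r(1, 1))² = (-38 + (-4 - 1*1))² = (-38 + (-4 - 1))² = (-38 - 5)² = (-43)² = 1849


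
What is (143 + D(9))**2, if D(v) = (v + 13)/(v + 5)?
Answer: 1024144/49 ≈ 20901.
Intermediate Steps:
D(v) = (13 + v)/(5 + v)
(143 + D(9))**2 = (143 + (13 + 9)/(5 + 9))**2 = (143 + 22/14)**2 = (143 + (1/14)*22)**2 = (143 + 11/7)**2 = (1012/7)**2 = 1024144/49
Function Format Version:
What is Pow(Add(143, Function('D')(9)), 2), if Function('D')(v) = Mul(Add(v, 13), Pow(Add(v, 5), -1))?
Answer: Rational(1024144, 49) ≈ 20901.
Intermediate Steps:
Function('D')(v) = Mul(Pow(Add(5, v), -1), Add(13, v)) (Function('D')(v) = Mul(Add(13, v), Pow(Add(5, v), -1)) = Mul(Pow(Add(5, v), -1), Add(13, v)))
Pow(Add(143, Function('D')(9)), 2) = Pow(Add(143, Mul(Pow(Add(5, 9), -1), Add(13, 9))), 2) = Pow(Add(143, Mul(Pow(14, -1), 22)), 2) = Pow(Add(143, Mul(Rational(1, 14), 22)), 2) = Pow(Add(143, Rational(11, 7)), 2) = Pow(Rational(1012, 7), 2) = Rational(1024144, 49)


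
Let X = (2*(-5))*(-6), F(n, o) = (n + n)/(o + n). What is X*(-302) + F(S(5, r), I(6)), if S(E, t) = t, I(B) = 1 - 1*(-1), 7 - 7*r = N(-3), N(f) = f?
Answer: -108715/6 ≈ -18119.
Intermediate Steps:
r = 10/7 (r = 1 - ⅐*(-3) = 1 + 3/7 = 10/7 ≈ 1.4286)
I(B) = 2 (I(B) = 1 + 1 = 2)
F(n, o) = 2*n/(n + o) (F(n, o) = (2*n)/(n + o) = 2*n/(n + o))
X = 60 (X = -10*(-6) = 60)
X*(-302) + F(S(5, r), I(6)) = 60*(-302) + 2*(10/7)/(10/7 + 2) = -18120 + 2*(10/7)/(24/7) = -18120 + 2*(10/7)*(7/24) = -18120 + ⅚ = -108715/6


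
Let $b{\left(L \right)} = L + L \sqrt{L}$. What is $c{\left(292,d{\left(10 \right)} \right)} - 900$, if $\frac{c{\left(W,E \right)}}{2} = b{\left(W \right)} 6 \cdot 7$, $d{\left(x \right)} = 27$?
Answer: $23628 + 49056 \sqrt{73} \approx 4.4276 \cdot 10^{5}$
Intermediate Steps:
$b{\left(L \right)} = L + L^{\frac{3}{2}}$
$c{\left(W,E \right)} = 84 W + 84 W^{\frac{3}{2}}$ ($c{\left(W,E \right)} = 2 \left(W + W^{\frac{3}{2}}\right) 6 \cdot 7 = 2 \left(6 W + 6 W^{\frac{3}{2}}\right) 7 = 2 \left(42 W + 42 W^{\frac{3}{2}}\right) = 84 W + 84 W^{\frac{3}{2}}$)
$c{\left(292,d{\left(10 \right)} \right)} - 900 = \left(84 \cdot 292 + 84 \cdot 292^{\frac{3}{2}}\right) - 900 = \left(24528 + 84 \cdot 584 \sqrt{73}\right) - 900 = \left(24528 + 49056 \sqrt{73}\right) - 900 = 23628 + 49056 \sqrt{73}$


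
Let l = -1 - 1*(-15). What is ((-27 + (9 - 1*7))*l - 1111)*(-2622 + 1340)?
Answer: 1873002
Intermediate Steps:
l = 14 (l = -1 + 15 = 14)
((-27 + (9 - 1*7))*l - 1111)*(-2622 + 1340) = ((-27 + (9 - 1*7))*14 - 1111)*(-2622 + 1340) = ((-27 + (9 - 7))*14 - 1111)*(-1282) = ((-27 + 2)*14 - 1111)*(-1282) = (-25*14 - 1111)*(-1282) = (-350 - 1111)*(-1282) = -1461*(-1282) = 1873002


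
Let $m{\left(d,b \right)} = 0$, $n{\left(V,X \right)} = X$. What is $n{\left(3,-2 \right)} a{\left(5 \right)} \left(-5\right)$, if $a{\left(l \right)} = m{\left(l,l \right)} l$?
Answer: $0$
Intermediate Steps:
$a{\left(l \right)} = 0$ ($a{\left(l \right)} = 0 l = 0$)
$n{\left(3,-2 \right)} a{\left(5 \right)} \left(-5\right) = \left(-2\right) 0 \left(-5\right) = 0 \left(-5\right) = 0$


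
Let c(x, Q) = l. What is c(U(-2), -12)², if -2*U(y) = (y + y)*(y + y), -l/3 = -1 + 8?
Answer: 441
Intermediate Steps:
l = -21 (l = -3*(-1 + 8) = -3*7 = -21)
U(y) = -2*y² (U(y) = -(y + y)*(y + y)/2 = -2*y*2*y/2 = -2*y²)
c(x, Q) = -21
c(U(-2), -12)² = (-21)² = 441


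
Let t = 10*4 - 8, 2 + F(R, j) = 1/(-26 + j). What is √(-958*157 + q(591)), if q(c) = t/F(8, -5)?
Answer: I*√66335990/21 ≈ 387.84*I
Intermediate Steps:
F(R, j) = -2 + 1/(-26 + j)
t = 32 (t = 40 - 8 = 32)
q(c) = -992/63 (q(c) = 32/(((53 - 2*(-5))/(-26 - 5))) = 32/(((53 + 10)/(-31))) = 32/((-1/31*63)) = 32/(-63/31) = 32*(-31/63) = -992/63)
√(-958*157 + q(591)) = √(-958*157 - 992/63) = √(-150406 - 992/63) = √(-9476570/63) = I*√66335990/21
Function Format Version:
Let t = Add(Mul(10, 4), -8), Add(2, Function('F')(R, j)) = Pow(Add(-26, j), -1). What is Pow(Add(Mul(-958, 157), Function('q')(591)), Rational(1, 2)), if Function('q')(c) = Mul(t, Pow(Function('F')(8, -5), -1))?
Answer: Mul(Rational(1, 21), I, Pow(66335990, Rational(1, 2))) ≈ Mul(387.84, I)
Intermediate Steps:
Function('F')(R, j) = Add(-2, Pow(Add(-26, j), -1))
t = 32 (t = Add(40, -8) = 32)
Function('q')(c) = Rational(-992, 63) (Function('q')(c) = Mul(32, Pow(Mul(Pow(Add(-26, -5), -1), Add(53, Mul(-2, -5))), -1)) = Mul(32, Pow(Mul(Pow(-31, -1), Add(53, 10)), -1)) = Mul(32, Pow(Mul(Rational(-1, 31), 63), -1)) = Mul(32, Pow(Rational(-63, 31), -1)) = Mul(32, Rational(-31, 63)) = Rational(-992, 63))
Pow(Add(Mul(-958, 157), Function('q')(591)), Rational(1, 2)) = Pow(Add(Mul(-958, 157), Rational(-992, 63)), Rational(1, 2)) = Pow(Add(-150406, Rational(-992, 63)), Rational(1, 2)) = Pow(Rational(-9476570, 63), Rational(1, 2)) = Mul(Rational(1, 21), I, Pow(66335990, Rational(1, 2)))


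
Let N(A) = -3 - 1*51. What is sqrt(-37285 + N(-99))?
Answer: I*sqrt(37339) ≈ 193.23*I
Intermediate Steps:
N(A) = -54 (N(A) = -3 - 51 = -54)
sqrt(-37285 + N(-99)) = sqrt(-37285 - 54) = sqrt(-37339) = I*sqrt(37339)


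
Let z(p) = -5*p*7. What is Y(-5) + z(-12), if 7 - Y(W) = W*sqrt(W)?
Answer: 427 + 5*I*sqrt(5) ≈ 427.0 + 11.18*I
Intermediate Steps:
Y(W) = 7 - W**(3/2) (Y(W) = 7 - W*sqrt(W) = 7 - W**(3/2))
z(p) = -35*p
Y(-5) + z(-12) = (7 - (-5)**(3/2)) - 35*(-12) = (7 - (-5)*I*sqrt(5)) + 420 = (7 + 5*I*sqrt(5)) + 420 = 427 + 5*I*sqrt(5)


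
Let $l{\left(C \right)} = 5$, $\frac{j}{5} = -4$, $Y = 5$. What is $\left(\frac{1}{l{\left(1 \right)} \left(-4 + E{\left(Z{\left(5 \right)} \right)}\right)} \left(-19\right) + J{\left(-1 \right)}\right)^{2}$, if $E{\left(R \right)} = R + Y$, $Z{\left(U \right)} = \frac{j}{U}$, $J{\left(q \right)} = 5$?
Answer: $\frac{8836}{225} \approx 39.271$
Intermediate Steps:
$j = -20$ ($j = 5 \left(-4\right) = -20$)
$Z{\left(U \right)} = - \frac{20}{U}$
$E{\left(R \right)} = 5 + R$ ($E{\left(R \right)} = R + 5 = 5 + R$)
$\left(\frac{1}{l{\left(1 \right)} \left(-4 + E{\left(Z{\left(5 \right)} \right)}\right)} \left(-19\right) + J{\left(-1 \right)}\right)^{2} = \left(\frac{1}{5 \left(-4 + \left(5 - \frac{20}{5}\right)\right)} \left(-19\right) + 5\right)^{2} = \left(\frac{1}{5 \left(-4 + \left(5 - 4\right)\right)} \left(-19\right) + 5\right)^{2} = \left(\frac{1}{5 \left(-4 + 1\right)} \left(-19\right) + 5\right)^{2} = \left(\frac{1}{5 \left(-3\right)} \left(-19\right) + 5\right)^{2} = \left(\frac{1}{-15} \left(-19\right) + 5\right)^{2} = \left(\left(- \frac{1}{15}\right) \left(-19\right) + 5\right)^{2} = \left(\frac{19}{15} + 5\right)^{2} = \left(\frac{94}{15}\right)^{2} = \frac{8836}{225}$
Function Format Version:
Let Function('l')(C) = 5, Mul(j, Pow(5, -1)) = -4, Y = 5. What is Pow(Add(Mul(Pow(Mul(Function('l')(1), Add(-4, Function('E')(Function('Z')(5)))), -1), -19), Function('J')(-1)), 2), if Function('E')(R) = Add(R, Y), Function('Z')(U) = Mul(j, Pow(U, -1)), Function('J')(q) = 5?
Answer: Rational(8836, 225) ≈ 39.271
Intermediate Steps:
j = -20 (j = Mul(5, -4) = -20)
Function('Z')(U) = Mul(-20, Pow(U, -1))
Function('E')(R) = Add(5, R) (Function('E')(R) = Add(R, 5) = Add(5, R))
Pow(Add(Mul(Pow(Mul(Function('l')(1), Add(-4, Function('E')(Function('Z')(5)))), -1), -19), Function('J')(-1)), 2) = Pow(Add(Mul(Pow(Mul(5, Add(-4, Add(5, Mul(-20, Pow(5, -1))))), -1), -19), 5), 2) = Pow(Add(Mul(Pow(Mul(5, Add(-4, Add(5, Mul(-20, Rational(1, 5))))), -1), -19), 5), 2) = Pow(Add(Mul(Pow(Mul(5, Add(-4, Add(5, -4))), -1), -19), 5), 2) = Pow(Add(Mul(Pow(Mul(5, Add(-4, 1)), -1), -19), 5), 2) = Pow(Add(Mul(Pow(Mul(5, -3), -1), -19), 5), 2) = Pow(Add(Mul(Pow(-15, -1), -19), 5), 2) = Pow(Add(Mul(Rational(-1, 15), -19), 5), 2) = Pow(Add(Rational(19, 15), 5), 2) = Pow(Rational(94, 15), 2) = Rational(8836, 225)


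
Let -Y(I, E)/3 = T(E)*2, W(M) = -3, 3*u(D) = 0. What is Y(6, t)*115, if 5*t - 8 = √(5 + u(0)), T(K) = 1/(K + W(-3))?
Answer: 12075/22 + 1725*√5/22 ≈ 724.19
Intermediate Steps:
u(D) = 0 (u(D) = (⅓)*0 = 0)
T(K) = 1/(-3 + K) (T(K) = 1/(K - 3) = 1/(-3 + K))
t = 8/5 + √5/5 (t = 8/5 + √(5 + 0)/5 = 8/5 + √5/5 ≈ 2.0472)
Y(I, E) = -6/(-3 + E) (Y(I, E) = -3*2/(-3 + E) = -6/(-3 + E))
Y(6, t)*115 = -6/(-3 + (8/5 + √5/5))*115 = -6/(-7/5 + √5/5)*115 = -690/(-7/5 + √5/5)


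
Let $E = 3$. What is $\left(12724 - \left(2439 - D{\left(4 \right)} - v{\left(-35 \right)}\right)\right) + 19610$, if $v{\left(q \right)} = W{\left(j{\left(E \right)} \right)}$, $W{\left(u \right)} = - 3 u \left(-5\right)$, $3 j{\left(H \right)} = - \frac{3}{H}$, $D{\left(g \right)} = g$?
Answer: $29894$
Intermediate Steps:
$j{\left(H \right)} = - \frac{1}{H}$ ($j{\left(H \right)} = \frac{\left(-3\right) \frac{1}{H}}{3} = - \frac{1}{H}$)
$W{\left(u \right)} = 15 u$
$v{\left(q \right)} = -5$ ($v{\left(q \right)} = 15 \left(- \frac{1}{3}\right) = -5$)
$\left(12724 - \left(2439 - D{\left(4 \right)} - v{\left(-35 \right)}\right)\right) + 19610 = \left(12724 + \left(\left(4 - 5\right) - 2439\right)\right) + 19610 = \left(12724 - 2440\right) + 19610 = 10284 + 19610 = 29894$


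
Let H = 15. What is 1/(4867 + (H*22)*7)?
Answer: 1/7177 ≈ 0.00013933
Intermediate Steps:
1/(4867 + (H*22)*7) = 1/(4867 + (15*22)*7) = 1/(4867 + 330*7) = 1/(4867 + 2310) = 1/7177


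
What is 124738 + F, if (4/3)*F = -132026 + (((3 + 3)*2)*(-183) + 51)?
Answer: 96439/4 ≈ 24110.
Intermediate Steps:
F = -402513/4 (F = 3*(-132026 + (((3 + 3)*2)*(-183) + 51))/4 = 3*(-132026 + ((6*2)*(-183) + 51))/4 = 3*(-132026 + (12*(-183) + 51))/4 = 3*(-132026 + (-2196 + 51))/4 = 3*(-132026 - 2145)/4 = (¾)*(-134171) = -402513/4 ≈ -1.0063e+5)
124738 + F = 124738 - 402513/4 = 96439/4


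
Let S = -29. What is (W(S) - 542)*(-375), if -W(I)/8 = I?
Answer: 116250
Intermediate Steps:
W(I) = -8*I
(W(S) - 542)*(-375) = (-8*(-29) - 542)*(-375) = (232 - 542)*(-375) = -310*(-375) = 116250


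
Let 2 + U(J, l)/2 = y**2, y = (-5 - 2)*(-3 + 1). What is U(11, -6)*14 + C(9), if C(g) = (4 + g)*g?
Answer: 5549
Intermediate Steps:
y = 14 (y = -7*(-2) = 14)
U(J, l) = 388 (U(J, l) = -4 + 2*14**2 = -4 + 2*196 = -4 + 392 = 388)
C(g) = g*(4 + g)
U(11, -6)*14 + C(9) = 388*14 + 9*(4 + 9) = 5432 + 9*13 = 5432 + 117 = 5549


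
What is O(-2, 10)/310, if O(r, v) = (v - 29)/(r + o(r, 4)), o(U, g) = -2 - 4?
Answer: 19/2480 ≈ 0.0076613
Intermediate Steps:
o(U, g) = -6
O(r, v) = (-29 + v)/(-6 + r) (O(r, v) = (v - 29)/(r - 6) = (-29 + v)/(-6 + r))
O(-2, 10)/310 = ((-29 + 10)/(-6 - 2))/310 = (-19/(-8))*(1/310) = -1/8*(-19)*(1/310) = (19/8)*(1/310) = 19/2480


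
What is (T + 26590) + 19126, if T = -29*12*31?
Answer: 34928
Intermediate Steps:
T = -10788 (T = -348*31 = -10788)
(T + 26590) + 19126 = (-10788 + 26590) + 19126 = 15802 + 19126 = 34928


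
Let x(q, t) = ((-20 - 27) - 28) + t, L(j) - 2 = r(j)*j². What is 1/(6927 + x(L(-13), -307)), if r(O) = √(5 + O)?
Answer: 1/6545 ≈ 0.00015279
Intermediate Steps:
L(j) = 2 + j²*√(5 + j) (L(j) = 2 + √(5 + j)*j² = 2 + j²*√(5 + j))
x(q, t) = -75 + t (x(q, t) = (-47 - 28) + t = -75 + t)
1/(6927 + x(L(-13), -307)) = 1/(6927 + (-75 - 307)) = 1/(6927 - 382) = 1/6545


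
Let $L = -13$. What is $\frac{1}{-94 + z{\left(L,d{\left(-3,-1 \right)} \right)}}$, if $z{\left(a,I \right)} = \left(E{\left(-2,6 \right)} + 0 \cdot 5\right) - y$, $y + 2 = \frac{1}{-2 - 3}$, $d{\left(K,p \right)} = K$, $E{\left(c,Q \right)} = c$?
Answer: $- \frac{5}{469} \approx -0.010661$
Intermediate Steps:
$y = - \frac{11}{5}$ ($y = -2 + \frac{1}{-2 - 3} = -2 + \frac{1}{-5} = -2 - \frac{1}{5} = - \frac{11}{5} \approx -2.2$)
$z{\left(a,I \right)} = \frac{1}{5}$ ($z{\left(a,I \right)} = \left(-2 + 0 \cdot 5\right) - - \frac{11}{5} = \left(-2 + 0\right) + \frac{11}{5} = -2 + \frac{11}{5} = \frac{1}{5}$)
$\frac{1}{-94 + z{\left(L,d{\left(-3,-1 \right)} \right)}} = \frac{1}{-94 + \frac{1}{5}} = \frac{1}{- \frac{469}{5}} = - \frac{5}{469}$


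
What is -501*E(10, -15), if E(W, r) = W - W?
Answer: 0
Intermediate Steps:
E(W, r) = 0
-501*E(10, -15) = -501*0 = 0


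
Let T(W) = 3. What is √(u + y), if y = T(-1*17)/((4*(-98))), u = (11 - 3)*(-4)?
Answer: I*√25094/28 ≈ 5.6575*I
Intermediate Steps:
u = -32 (u = 8*(-4) = -32)
y = -3/392 (y = 3/((4*(-98))) = 3/(-392) = 3*(-1/392) = -3/392 ≈ -0.0076531)
√(u + y) = √(-32 - 3/392) = √(-12547/392) = I*√25094/28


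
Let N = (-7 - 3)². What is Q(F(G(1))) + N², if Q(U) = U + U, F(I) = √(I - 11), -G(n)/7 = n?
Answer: 10000 + 6*I*√2 ≈ 10000.0 + 8.4853*I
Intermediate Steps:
G(n) = -7*n
F(I) = √(-11 + I)
Q(U) = 2*U
N = 100 (N = (-10)² = 100)
Q(F(G(1))) + N² = 2*√(-11 - 7*1) + 100² = 2*√(-11 - 7) + 10000 = 2*√(-18) + 10000 = 2*(3*I*√2) + 10000 = 6*I*√2 + 10000 = 10000 + 6*I*√2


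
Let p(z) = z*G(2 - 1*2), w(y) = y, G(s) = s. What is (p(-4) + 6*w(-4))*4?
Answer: -96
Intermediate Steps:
p(z) = 0 (p(z) = z*(2 - 1*2) = z*(2 - 2) = z*0 = 0)
(p(-4) + 6*w(-4))*4 = (0 + 6*(-4))*4 = (0 - 24)*4 = -24*4 = -96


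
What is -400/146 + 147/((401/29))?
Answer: 230999/29273 ≈ 7.8912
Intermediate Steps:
-400/146 + 147/((401/29)) = -400*1/146 + 147/((401*(1/29))) = -200/73 + 147/(401/29) = -200/73 + 147*(29/401) = -200/73 + 4263/401 = 230999/29273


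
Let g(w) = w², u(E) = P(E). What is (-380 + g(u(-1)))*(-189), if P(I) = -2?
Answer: 71064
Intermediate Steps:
u(E) = -2
(-380 + g(u(-1)))*(-189) = (-380 + (-2)²)*(-189) = (-380 + 4)*(-189) = -376*(-189) = 71064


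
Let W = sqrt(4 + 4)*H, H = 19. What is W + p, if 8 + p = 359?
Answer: 351 + 38*sqrt(2) ≈ 404.74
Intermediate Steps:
p = 351 (p = -8 + 359 = 351)
W = 38*sqrt(2) (W = sqrt(4 + 4)*19 = sqrt(8)*19 = (2*sqrt(2))*19 = 38*sqrt(2) ≈ 53.740)
W + p = 38*sqrt(2) + 351 = 351 + 38*sqrt(2)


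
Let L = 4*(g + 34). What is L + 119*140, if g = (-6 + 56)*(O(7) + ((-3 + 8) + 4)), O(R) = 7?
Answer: 19996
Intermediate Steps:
g = 800 (g = (-6 + 56)*(7 + ((-3 + 8) + 4)) = 50*(7 + (5 + 4)) = 50*(7 + 9) = 50*16 = 800)
L = 3336 (L = 4*(800 + 34) = 4*834 = 3336)
L + 119*140 = 3336 + 119*140 = 3336 + 16660 = 19996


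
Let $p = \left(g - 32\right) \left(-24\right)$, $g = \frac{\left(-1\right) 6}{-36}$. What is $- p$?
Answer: $-764$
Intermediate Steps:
$g = \frac{1}{6}$ ($g = \left(-6\right) \left(- \frac{1}{36}\right) = \frac{1}{6} \approx 0.16667$)
$p = 764$ ($p = \left(\frac{1}{6} - 32\right) \left(-24\right) = \left(- \frac{191}{6}\right) \left(-24\right) = 764$)
$- p = \left(-1\right) 764 = -764$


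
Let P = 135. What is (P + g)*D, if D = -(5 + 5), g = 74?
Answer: -2090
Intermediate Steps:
D = -10 (D = -1*10 = -10)
(P + g)*D = (135 + 74)*(-10) = 209*(-10) = -2090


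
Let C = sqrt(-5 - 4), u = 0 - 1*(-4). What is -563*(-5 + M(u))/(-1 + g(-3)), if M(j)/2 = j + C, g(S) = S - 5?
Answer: 563/3 + 1126*I/3 ≈ 187.67 + 375.33*I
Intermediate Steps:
u = 4 (u = 0 + 4 = 4)
C = 3*I (C = sqrt(-9) = 3*I ≈ 3.0*I)
g(S) = -5 + S
M(j) = 2*j + 6*I (M(j) = 2*(j + 3*I) = 2*j + 6*I)
-563*(-5 + M(u))/(-1 + g(-3)) = -563*(-5 + (2*4 + 6*I))/(-1 + (-5 - 3)) = -563*(-5 + (8 + 6*I))/(-1 - 8) = -563*(3 + 6*I)/(-9) = -563*(3 + 6*I)*(-1)/9 = -563*(-1/3 - 2*I/3) = 563/3 + 1126*I/3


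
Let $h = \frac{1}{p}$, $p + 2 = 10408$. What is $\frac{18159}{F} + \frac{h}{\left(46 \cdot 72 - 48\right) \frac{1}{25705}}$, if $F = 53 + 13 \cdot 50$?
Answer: $\frac{616791846871}{23877524352} \approx 25.831$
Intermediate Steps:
$p = 10406$ ($p = -2 + 10408 = 10406$)
$F = 703$ ($F = 53 + 650 = 703$)
$h = \frac{1}{10406} \approx 9.6098 \cdot 10^{-5}$
$\frac{18159}{F} + \frac{h}{\left(46 \cdot 72 - 48\right) \frac{1}{25705}} = \frac{18159}{703} + \frac{1}{10406 \frac{46 \cdot 72 - 48}{25705}} = 18159 \cdot \frac{1}{703} + \frac{1}{10406 \left(3312 - 48\right) \frac{1}{25705}} = \frac{18159}{703} + \frac{1}{10406 \cdot 3264 \cdot \frac{1}{25705}} = \frac{18159}{703} + \frac{1}{10406 \cdot \frac{3264}{25705}} = \frac{18159}{703} + \frac{1}{10406} \cdot \frac{25705}{3264} = \frac{18159}{703} + \frac{25705}{33965184} = \frac{616791846871}{23877524352}$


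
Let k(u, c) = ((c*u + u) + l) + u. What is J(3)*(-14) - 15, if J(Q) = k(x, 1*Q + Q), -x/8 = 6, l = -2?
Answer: 5389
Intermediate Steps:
x = -48 (x = -8*6 = -48)
k(u, c) = -2 + 2*u + c*u (k(u, c) = ((c*u + u) - 2) + u = ((u + c*u) - 2) + u = (-2 + u + c*u) + u = -2 + 2*u + c*u)
J(Q) = -98 - 96*Q (J(Q) = -2 + 2*(-48) + (1*Q + Q)*(-48) = -2 - 96 + (Q + Q)*(-48) = -2 - 96 + (2*Q)*(-48) = -2 - 96 - 96*Q = -98 - 96*Q)
J(3)*(-14) - 15 = (-98 - 96*3)*(-14) - 15 = (-98 - 288)*(-14) - 15 = -386*(-14) - 15 = 5404 - 15 = 5389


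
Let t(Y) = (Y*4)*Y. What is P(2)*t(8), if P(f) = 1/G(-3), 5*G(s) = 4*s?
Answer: -320/3 ≈ -106.67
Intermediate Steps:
G(s) = 4*s/5 (G(s) = (4*s)/5 = 4*s/5)
P(f) = -5/12 (P(f) = 1/((4/5)*(-3)) = 1/(-12/5) = -5/12)
t(Y) = 4*Y**2 (t(Y) = (4*Y)*Y = 4*Y**2)
P(2)*t(8) = -5*8**2/3 = -5*64/3 = -5/12*256 = -320/3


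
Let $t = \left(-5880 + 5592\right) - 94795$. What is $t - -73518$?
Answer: $-21565$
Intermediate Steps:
$t = -95083$ ($t = -288 - 94795 = -95083$)
$t - -73518 = -95083 - -73518 = -95083 + 73518 = -21565$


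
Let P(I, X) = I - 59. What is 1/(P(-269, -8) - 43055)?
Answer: -1/43383 ≈ -2.3050e-5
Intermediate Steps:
P(I, X) = -59 + I
1/(P(-269, -8) - 43055) = 1/((-59 - 269) - 43055) = 1/(-328 - 43055) = 1/(-43383) = -1/43383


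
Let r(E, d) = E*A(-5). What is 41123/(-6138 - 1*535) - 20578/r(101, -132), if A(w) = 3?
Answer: -149777263/2021919 ≈ -74.077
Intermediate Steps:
r(E, d) = 3*E (r(E, d) = E*3 = 3*E)
41123/(-6138 - 1*535) - 20578/r(101, -132) = 41123/(-6138 - 1*535) - 20578/(3*101) = 41123/(-6138 - 535) - 20578/303 = 41123/(-6673) - 20578*1/303 = 41123*(-1/6673) - 20578/303 = -41123/6673 - 20578/303 = -149777263/2021919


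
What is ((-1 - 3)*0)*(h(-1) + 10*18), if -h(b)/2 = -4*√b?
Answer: 0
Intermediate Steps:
h(b) = 8*√b (h(b) = -(-8)*√b = 8*√b)
((-1 - 3)*0)*(h(-1) + 10*18) = ((-1 - 3)*0)*(8*√(-1) + 10*18) = (-4*0)*(8*I + 180) = 0*(180 + 8*I) = 0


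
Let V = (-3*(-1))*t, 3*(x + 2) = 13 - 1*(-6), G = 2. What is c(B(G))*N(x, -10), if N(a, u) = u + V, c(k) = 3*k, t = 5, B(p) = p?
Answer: 30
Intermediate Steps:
x = 13/3 (x = -2 + (13 - 1*(-6))/3 = -2 + (13 + 6)/3 = -2 + (1/3)*19 = -2 + 19/3 = 13/3 ≈ 4.3333)
V = 15 (V = -3*(-1)*5 = 3*5 = 15)
N(a, u) = 15 + u (N(a, u) = u + 15 = 15 + u)
c(B(G))*N(x, -10) = (3*2)*(15 - 10) = 6*5 = 30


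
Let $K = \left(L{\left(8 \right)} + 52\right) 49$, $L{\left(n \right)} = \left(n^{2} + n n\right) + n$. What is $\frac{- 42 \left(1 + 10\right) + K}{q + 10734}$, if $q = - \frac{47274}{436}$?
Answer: $\frac{15260}{18531} \approx 0.82349$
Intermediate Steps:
$L{\left(n \right)} = n + 2 n^{2}$ ($L{\left(n \right)} = \left(n^{2} + n^{2}\right) + n = 2 n^{2} + n = n + 2 n^{2}$)
$q = - \frac{23637}{218}$ ($q = \left(-47274\right) \frac{1}{436} = - \frac{23637}{218} \approx -108.43$)
$K = 9212$ ($K = \left(8 \left(1 + 2 \cdot 8\right) + 52\right) 49 = \left(8 \left(1 + 16\right) + 52\right) 49 = \left(8 \cdot 17 + 52\right) 49 = \left(136 + 52\right) 49 = 188 \cdot 49 = 9212$)
$\frac{- 42 \left(1 + 10\right) + K}{q + 10734} = \frac{- 42 \left(1 + 10\right) + 9212}{- \frac{23637}{218} + 10734} = \frac{\left(-42\right) 11 + 9212}{\frac{2316375}{218}} = \left(-462 + 9212\right) \frac{218}{2316375} = 8750 \cdot \frac{218}{2316375} = \frac{15260}{18531}$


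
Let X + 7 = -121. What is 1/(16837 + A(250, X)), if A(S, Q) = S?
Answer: 1/17087 ≈ 5.8524e-5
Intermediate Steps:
X = -128 (X = -7 - 121 = -128)
1/(16837 + A(250, X)) = 1/(16837 + 250) = 1/17087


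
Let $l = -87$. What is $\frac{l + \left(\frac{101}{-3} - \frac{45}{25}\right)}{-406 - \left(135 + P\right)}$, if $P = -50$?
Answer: $\frac{1837}{7365} \approx 0.24942$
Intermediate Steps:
$\frac{l + \left(\frac{101}{-3} - \frac{45}{25}\right)}{-406 - \left(135 + P\right)} = \frac{-87 + \left(\frac{101}{-3} - \frac{45}{25}\right)}{-406 - 85} = \frac{-87 + \left(101 \left(- \frac{1}{3}\right) - \frac{9}{5}\right)}{-406 + \left(-135 + 50\right)} = \frac{-87 - \frac{532}{15}}{-406 - 85} = \frac{-87 - \frac{532}{15}}{-491} = \left(- \frac{1837}{15}\right) \left(- \frac{1}{491}\right) = \frac{1837}{7365}$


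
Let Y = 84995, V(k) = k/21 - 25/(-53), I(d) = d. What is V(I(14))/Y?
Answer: 181/13514205 ≈ 1.3393e-5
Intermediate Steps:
V(k) = 25/53 + k/21 (V(k) = k*(1/21) - 25*(-1/53) = k/21 + 25/53 = 25/53 + k/21)
V(I(14))/Y = (25/53 + (1/21)*14)/84995 = (25/53 + ⅔)*(1/84995) = (181/159)*(1/84995) = 181/13514205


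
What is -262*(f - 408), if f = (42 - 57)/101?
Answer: 10800426/101 ≈ 1.0693e+5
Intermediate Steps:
f = -15/101 (f = -15*1/101 = -15/101 ≈ -0.14851)
-262*(f - 408) = -262*(-15/101 - 408) = -262*(-41223/101) = 10800426/101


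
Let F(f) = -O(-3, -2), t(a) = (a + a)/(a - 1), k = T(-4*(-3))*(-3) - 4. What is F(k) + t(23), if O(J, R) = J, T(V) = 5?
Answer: 56/11 ≈ 5.0909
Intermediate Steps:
k = -19 (k = 5*(-3) - 4 = -15 - 4 = -19)
t(a) = 2*a/(-1 + a) (t(a) = (2*a)/(-1 + a) = 2*a/(-1 + a))
F(f) = 3 (F(f) = -1*(-3) = 3)
F(k) + t(23) = 3 + 2*23/(-1 + 23) = 3 + 2*23/22 = 3 + 2*23*(1/22) = 3 + 23/11 = 56/11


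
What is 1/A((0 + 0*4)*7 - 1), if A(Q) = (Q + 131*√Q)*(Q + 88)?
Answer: -1/1493094 - 131*I/1493094 ≈ -6.6975e-7 - 8.7737e-5*I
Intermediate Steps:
A(Q) = (88 + Q)*(Q + 131*√Q) (A(Q) = (Q + 131*√Q)*(88 + Q) = (88 + Q)*(Q + 131*√Q))
1/A((0 + 0*4)*7 - 1) = 1/(((0 + 0*4)*7 - 1)² + 88*((0 + 0*4)*7 - 1) + 131*((0 + 0*4)*7 - 1)^(3/2) + 11528*√((0 + 0*4)*7 - 1)) = 1/(((0 + 0)*7 - 1)² + 88*((0 + 0)*7 - 1) + 131*((0 + 0)*7 - 1)^(3/2) + 11528*√((0 + 0)*7 - 1)) = 1/((0*7 - 1)² + 88*(0*7 - 1) + 131*(0*7 - 1)^(3/2) + 11528*√(0*7 - 1)) = 1/((0 - 1)² + 88*(0 - 1) + 131*(0 - 1)^(3/2) + 11528*√(0 - 1)) = 1/((-1)² + 88*(-1) + 131*(-1)^(3/2) + 11528*√(-1)) = 1/(1 - 88 + 131*(-I) + 11528*I) = 1/(1 - 88 - 131*I + 11528*I) = 1/(-87 + 11397*I) = (-87 - 11397*I)/129899178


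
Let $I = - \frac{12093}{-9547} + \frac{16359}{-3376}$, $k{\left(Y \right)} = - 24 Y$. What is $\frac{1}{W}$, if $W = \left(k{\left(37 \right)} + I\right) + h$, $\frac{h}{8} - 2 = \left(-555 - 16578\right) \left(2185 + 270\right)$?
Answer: $- \frac{32230672}{10845395370804029} \approx -2.9718 \cdot 10^{-9}$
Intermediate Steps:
$h = -336492104$ ($h = 16 + 8 \left(-555 - 16578\right) \left(2185 + 270\right) = 16 + 8 \left(\left(-17133\right) 2455\right) = 16 + 8 \left(-42061515\right) = 16 - 336492120 = -336492104$)
$I = - \frac{115353405}{32230672}$ ($I = \left(-12093\right) \left(- \frac{1}{9547}\right) + 16359 \left(- \frac{1}{3376}\right) = \frac{12093}{9547} - \frac{16359}{3376} = - \frac{115353405}{32230672} \approx -3.579$)
$W = - \frac{10845395370804029}{32230672}$ ($W = \left(\left(-24\right) 37 - \frac{115353405}{32230672}\right) - 336492104 = \left(-888 - \frac{115353405}{32230672}\right) - 336492104 = - \frac{28736190141}{32230672} - 336492104 = - \frac{10845395370804029}{32230672} \approx -3.3649 \cdot 10^{8}$)
$\frac{1}{W} = \frac{1}{- \frac{10845395370804029}{32230672}} = - \frac{32230672}{10845395370804029}$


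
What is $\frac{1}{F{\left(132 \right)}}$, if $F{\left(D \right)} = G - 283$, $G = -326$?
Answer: $- \frac{1}{609} \approx -0.001642$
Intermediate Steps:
$F{\left(D \right)} = -609$ ($F{\left(D \right)} = -326 - 283 = -609$)
$\frac{1}{F{\left(132 \right)}} = \frac{1}{-609} = - \frac{1}{609}$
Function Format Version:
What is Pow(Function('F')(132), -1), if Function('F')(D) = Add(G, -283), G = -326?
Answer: Rational(-1, 609) ≈ -0.0016420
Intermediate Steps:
Function('F')(D) = -609 (Function('F')(D) = Add(-326, -283) = -609)
Pow(Function('F')(132), -1) = Pow(-609, -1) = Rational(-1, 609)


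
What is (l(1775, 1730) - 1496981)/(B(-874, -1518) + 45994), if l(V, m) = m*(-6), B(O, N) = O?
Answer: -1507361/45120 ≈ -33.408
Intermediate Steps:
l(V, m) = -6*m
(l(1775, 1730) - 1496981)/(B(-874, -1518) + 45994) = (-6*1730 - 1496981)/(-874 + 45994) = (-10380 - 1496981)/45120 = -1507361*1/45120 = -1507361/45120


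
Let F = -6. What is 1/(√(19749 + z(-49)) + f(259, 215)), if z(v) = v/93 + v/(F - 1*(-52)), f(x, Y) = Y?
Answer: 919770/113271139 - √361402920258/113271139 ≈ 0.0028127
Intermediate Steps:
z(v) = 139*v/4278 (z(v) = v/93 + v/(-6 - 1*(-52)) = v*(1/93) + v/(-6 + 52) = v/93 + v/46 = 139*v/4278)
1/(√(19749 + z(-49)) + f(259, 215)) = 1/(√(19749 + (139/4278)*(-49)) + 215) = 1/(√(19749 - 6811/4278) + 215) = 1/(√(84479411/4278) + 215) = 1/(√361402920258/4278 + 215) = 1/(215 + √361402920258/4278)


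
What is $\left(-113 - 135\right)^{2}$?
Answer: $61504$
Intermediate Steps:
$\left(-113 - 135\right)^{2} = \left(-248\right)^{2} = 61504$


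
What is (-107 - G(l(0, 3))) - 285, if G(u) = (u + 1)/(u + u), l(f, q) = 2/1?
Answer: -1571/4 ≈ -392.75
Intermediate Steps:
l(f, q) = 2 (l(f, q) = 2*1 = 2)
G(u) = (1 + u)/(2*u) (G(u) = (1 + u)/((2*u)) = (1 + u)*(1/(2*u)) = (1 + u)/(2*u))
(-107 - G(l(0, 3))) - 285 = (-107 - (1 + 2)/(2*2)) - 285 = (-107 - 3/(2*2)) - 285 = (-107 - 1*¾) - 285 = (-107 - ¾) - 285 = -431/4 - 285 = -1571/4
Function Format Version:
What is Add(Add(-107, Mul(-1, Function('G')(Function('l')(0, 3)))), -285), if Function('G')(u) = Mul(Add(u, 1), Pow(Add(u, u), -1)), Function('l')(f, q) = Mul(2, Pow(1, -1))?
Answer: Rational(-1571, 4) ≈ -392.75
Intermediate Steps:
Function('l')(f, q) = 2 (Function('l')(f, q) = Mul(2, 1) = 2)
Function('G')(u) = Mul(Rational(1, 2), Pow(u, -1), Add(1, u)) (Function('G')(u) = Mul(Add(1, u), Pow(Mul(2, u), -1)) = Mul(Add(1, u), Mul(Rational(1, 2), Pow(u, -1))) = Mul(Rational(1, 2), Pow(u, -1), Add(1, u)))
Add(Add(-107, Mul(-1, Function('G')(Function('l')(0, 3)))), -285) = Add(Add(-107, Mul(-1, Mul(Rational(1, 2), Pow(2, -1), Add(1, 2)))), -285) = Add(Add(-107, Mul(-1, Mul(Rational(1, 2), Rational(1, 2), 3))), -285) = Add(Add(-107, Mul(-1, Rational(3, 4))), -285) = Add(Add(-107, Rational(-3, 4)), -285) = Add(Rational(-431, 4), -285) = Rational(-1571, 4)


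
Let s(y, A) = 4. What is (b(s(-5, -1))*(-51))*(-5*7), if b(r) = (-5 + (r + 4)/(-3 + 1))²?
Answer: 144585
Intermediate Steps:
b(r) = (-7 - r/2)² (b(r) = (-5 + (4 + r)/(-2))² = (-5 + (4 + r)*(-½))² = (-5 + (-2 - r/2))² = (-7 - r/2)²)
(b(s(-5, -1))*(-51))*(-5*7) = (((14 + 4)²/4)*(-51))*(-5*7) = (((¼)*18²)*(-51))*(-35) = (((¼)*324)*(-51))*(-35) = (81*(-51))*(-35) = -4131*(-35) = 144585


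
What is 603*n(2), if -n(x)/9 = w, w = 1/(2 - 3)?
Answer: 5427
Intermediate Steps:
w = -1 (w = 1/(-1) = -1)
n(x) = 9 (n(x) = -9*(-1) = 9)
603*n(2) = 603*9 = 5427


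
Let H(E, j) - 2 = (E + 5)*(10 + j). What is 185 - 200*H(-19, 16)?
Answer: 72585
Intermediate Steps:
H(E, j) = 2 + (5 + E)*(10 + j) (H(E, j) = 2 + (E + 5)*(10 + j) = 2 + (5 + E)*(10 + j))
185 - 200*H(-19, 16) = 185 - 200*(52 + 5*16 + 10*(-19) - 19*16) = 185 - 200*(52 + 80 - 190 - 304) = 185 - 200*(-362) = 185 + 72400 = 72585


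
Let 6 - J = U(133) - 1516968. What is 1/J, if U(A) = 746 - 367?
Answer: 1/1516595 ≈ 6.5937e-7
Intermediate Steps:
U(A) = 379
J = 1516595 (J = 6 - (379 - 1516968) = 6 - 1*(-1516589) = 6 + 1516589 = 1516595)
1/J = 1/1516595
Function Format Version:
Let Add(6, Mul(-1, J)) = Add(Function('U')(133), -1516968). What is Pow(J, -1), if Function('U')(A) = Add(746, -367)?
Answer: Rational(1, 1516595) ≈ 6.5937e-7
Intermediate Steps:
Function('U')(A) = 379
J = 1516595 (J = Add(6, Mul(-1, Add(379, -1516968))) = Add(6, Mul(-1, -1516589)) = Add(6, 1516589) = 1516595)
Pow(J, -1) = Pow(1516595, -1) = Rational(1, 1516595)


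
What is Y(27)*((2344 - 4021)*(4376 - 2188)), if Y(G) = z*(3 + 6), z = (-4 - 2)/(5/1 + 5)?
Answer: 99070452/5 ≈ 1.9814e+7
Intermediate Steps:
z = -⅗ (z = -6/(5*1 + 5) = -6/(5 + 5) = -6/10 = -6*⅒ = -⅗ ≈ -0.60000)
Y(G) = -27/5 (Y(G) = -3*(3 + 6)/5 = -⅗*9 = -27/5)
Y(27)*((2344 - 4021)*(4376 - 2188)) = -27*(2344 - 4021)*(4376 - 2188)/5 = -(-45279)*2188/5 = -27/5*(-3669276) = 99070452/5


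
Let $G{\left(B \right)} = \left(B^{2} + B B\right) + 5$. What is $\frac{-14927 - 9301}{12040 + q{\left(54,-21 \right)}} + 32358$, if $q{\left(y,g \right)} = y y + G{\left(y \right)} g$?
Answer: $\frac{3482424546}{107621} \approx 32358.0$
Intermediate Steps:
$G{\left(B \right)} = 5 + 2 B^{2}$ ($G{\left(B \right)} = \left(B^{2} + B^{2}\right) + 5 = 2 B^{2} + 5 = 5 + 2 B^{2}$)
$q{\left(y,g \right)} = y^{2} + g \left(5 + 2 y^{2}\right)$ ($q{\left(y,g \right)} = y y + \left(5 + 2 y^{2}\right) g = y^{2} + g \left(5 + 2 y^{2}\right)$)
$\frac{-14927 - 9301}{12040 + q{\left(54,-21 \right)}} + 32358 = \frac{-14927 - 9301}{12040 + \left(54^{2} - 21 \left(5 + 2 \cdot 54^{2}\right)\right)} + 32358 = - \frac{24228}{12040 + \left(2916 - 21 \left(5 + 2 \cdot 2916\right)\right)} + 32358 = - \frac{24228}{12040 + \left(2916 - 21 \left(5 + 5832\right)\right)} + 32358 = - \frac{24228}{12040 + \left(2916 - 122577\right)} + 32358 = - \frac{24228}{12040 - 119661} + 32358 = - \frac{24228}{-107621} + 32358 = \left(-24228\right) \left(- \frac{1}{107621}\right) + 32358 = \frac{24228}{107621} + 32358 = \frac{3482424546}{107621}$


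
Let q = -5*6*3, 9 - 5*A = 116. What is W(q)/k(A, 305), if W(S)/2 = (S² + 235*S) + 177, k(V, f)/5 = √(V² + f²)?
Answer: -12873*√2337074/1168537 ≈ -16.841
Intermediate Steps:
A = -107/5 (A = 9/5 - ⅕*116 = 9/5 - 116/5 = -107/5 ≈ -21.400)
q = -90 (q = -30*3 = -90)
k(V, f) = 5*√(V² + f²)
W(S) = 354 + 2*S² + 470*S (W(S) = 2*((S² + 235*S) + 177) = 2*(177 + S² + 235*S) = 354 + 2*S² + 470*S)
W(q)/k(A, 305) = (354 + 2*(-90)² + 470*(-90))/((5*√((-107/5)² + 305²))) = (354 + 2*8100 - 42300)/((5*√(11449/25 + 93025))) = (354 + 16200 - 42300)/((5*√(2337074/25))) = -25746*√2337074/2337074 = -12873*√2337074/1168537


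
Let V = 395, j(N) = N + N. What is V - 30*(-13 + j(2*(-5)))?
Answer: 1385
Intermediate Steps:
j(N) = 2*N
V - 30*(-13 + j(2*(-5))) = 395 - 30*(-13 + 2*(2*(-5))) = 395 - 30*(-13 + 2*(-10)) = 395 - 30*(-13 - 20) = 395 - 30*(-33) = 395 - 1*(-990) = 395 + 990 = 1385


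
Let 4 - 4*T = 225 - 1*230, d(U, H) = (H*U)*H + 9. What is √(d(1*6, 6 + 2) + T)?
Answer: √1581/2 ≈ 19.881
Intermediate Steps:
d(U, H) = 9 + U*H² (d(U, H) = U*H² + 9 = 9 + U*H²)
T = 9/4 (T = 1 - (225 - 1*230)/4 = 1 - (225 - 230)/4 = 1 - ¼*(-5) = 1 + 5/4 = 9/4 ≈ 2.2500)
√(d(1*6, 6 + 2) + T) = √((9 + (1*6)*(6 + 2)²) + 9/4) = √((9 + 6*8²) + 9/4) = √((9 + 6*64) + 9/4) = √((9 + 384) + 9/4) = √(393 + 9/4) = √(1581/4) = √1581/2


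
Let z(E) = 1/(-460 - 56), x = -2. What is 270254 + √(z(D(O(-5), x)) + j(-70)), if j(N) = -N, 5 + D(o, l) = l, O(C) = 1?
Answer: 270254 + √4659351/258 ≈ 2.7026e+5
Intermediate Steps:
D(o, l) = -5 + l
z(E) = -1/516 (z(E) = 1/(-516) = -1/516)
270254 + √(z(D(O(-5), x)) + j(-70)) = 270254 + √(-1/516 - 1*(-70)) = 270254 + √(-1/516 + 70) = 270254 + √(36119/516) = 270254 + √4659351/258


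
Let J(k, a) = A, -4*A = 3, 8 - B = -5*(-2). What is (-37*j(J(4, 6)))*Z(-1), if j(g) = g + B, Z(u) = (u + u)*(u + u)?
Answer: 407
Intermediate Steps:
B = -2 (B = 8 - (-5)*(-2) = 8 - 1*10 = 8 - 10 = -2)
Z(u) = 4*u**2 (Z(u) = (2*u)*(2*u) = 4*u**2)
A = -3/4 (A = -1/4*3 = -3/4 ≈ -0.75000)
J(k, a) = -3/4
j(g) = -2 + g (j(g) = g - 2 = -2 + g)
(-37*j(J(4, 6)))*Z(-1) = (-37*(-2 - 3/4))*(4*(-1)**2) = (-37*(-11/4))*(4*1) = (407/4)*4 = 407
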